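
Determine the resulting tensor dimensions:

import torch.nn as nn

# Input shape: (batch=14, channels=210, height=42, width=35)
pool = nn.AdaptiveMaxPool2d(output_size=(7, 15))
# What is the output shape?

Input shape: (14, 210, 42, 35)
Output shape: (14, 210, 7, 15)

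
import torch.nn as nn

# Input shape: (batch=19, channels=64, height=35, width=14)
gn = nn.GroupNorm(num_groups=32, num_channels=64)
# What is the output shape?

Input shape: (19, 64, 35, 14)
Output shape: (19, 64, 35, 14)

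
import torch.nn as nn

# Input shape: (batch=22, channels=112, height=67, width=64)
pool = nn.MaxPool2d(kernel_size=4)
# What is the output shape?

Input shape: (22, 112, 67, 64)
Output shape: (22, 112, 16, 16)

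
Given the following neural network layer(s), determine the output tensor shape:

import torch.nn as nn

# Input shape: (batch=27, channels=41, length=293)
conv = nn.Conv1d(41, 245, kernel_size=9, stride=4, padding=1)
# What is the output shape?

Input shape: (27, 41, 293)
Output shape: (27, 245, 72)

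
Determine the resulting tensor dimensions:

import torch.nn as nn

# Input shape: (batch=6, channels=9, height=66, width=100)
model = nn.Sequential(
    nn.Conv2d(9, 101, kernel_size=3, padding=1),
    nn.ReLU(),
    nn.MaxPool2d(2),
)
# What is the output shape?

Input shape: (6, 9, 66, 100)
  -> after Conv2d: (6, 101, 66, 100)
  -> after ReLU: (6, 101, 66, 100)
Output shape: (6, 101, 33, 50)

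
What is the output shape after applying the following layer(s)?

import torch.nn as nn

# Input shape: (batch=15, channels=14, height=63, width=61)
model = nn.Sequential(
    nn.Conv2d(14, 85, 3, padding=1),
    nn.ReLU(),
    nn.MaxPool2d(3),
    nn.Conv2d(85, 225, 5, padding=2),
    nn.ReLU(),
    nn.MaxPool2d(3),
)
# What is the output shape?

Input shape: (15, 14, 63, 61)
  -> after first Conv2d: (15, 85, 63, 61)
  -> after first MaxPool2d: (15, 85, 21, 20)
  -> after second Conv2d: (15, 225, 21, 20)
Output shape: (15, 225, 7, 6)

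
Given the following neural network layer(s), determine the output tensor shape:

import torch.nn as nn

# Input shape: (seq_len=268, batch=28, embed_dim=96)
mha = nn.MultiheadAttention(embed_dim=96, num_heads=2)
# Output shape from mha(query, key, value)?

Input shape: (268, 28, 96)
Output shape: (268, 28, 96)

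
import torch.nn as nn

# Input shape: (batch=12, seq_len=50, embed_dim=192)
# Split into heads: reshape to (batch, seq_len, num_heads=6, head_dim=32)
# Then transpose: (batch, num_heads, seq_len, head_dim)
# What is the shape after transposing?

Input shape: (12, 50, 192)
  -> after reshape: (12, 50, 6, 32)
Output shape: (12, 6, 50, 32)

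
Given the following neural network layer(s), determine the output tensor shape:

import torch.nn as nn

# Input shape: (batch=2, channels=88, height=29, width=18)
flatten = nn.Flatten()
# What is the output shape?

Input shape: (2, 88, 29, 18)
Output shape: (2, 45936)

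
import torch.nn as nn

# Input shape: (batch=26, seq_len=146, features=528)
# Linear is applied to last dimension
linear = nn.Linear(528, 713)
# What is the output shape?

Input shape: (26, 146, 528)
Output shape: (26, 146, 713)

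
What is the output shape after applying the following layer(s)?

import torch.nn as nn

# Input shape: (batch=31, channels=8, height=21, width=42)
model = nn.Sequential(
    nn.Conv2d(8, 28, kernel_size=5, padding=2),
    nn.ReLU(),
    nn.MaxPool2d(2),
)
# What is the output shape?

Input shape: (31, 8, 21, 42)
  -> after Conv2d: (31, 28, 21, 42)
  -> after ReLU: (31, 28, 21, 42)
Output shape: (31, 28, 10, 21)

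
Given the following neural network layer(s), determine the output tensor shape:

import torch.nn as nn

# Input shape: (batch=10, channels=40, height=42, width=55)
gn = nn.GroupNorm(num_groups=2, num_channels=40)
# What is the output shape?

Input shape: (10, 40, 42, 55)
Output shape: (10, 40, 42, 55)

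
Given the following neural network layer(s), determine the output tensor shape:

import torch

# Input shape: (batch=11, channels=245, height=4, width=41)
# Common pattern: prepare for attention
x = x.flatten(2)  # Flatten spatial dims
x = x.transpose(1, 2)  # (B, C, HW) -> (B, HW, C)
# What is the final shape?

Input shape: (11, 245, 4, 41)
  -> after flatten(2): (11, 245, 164)
Output shape: (11, 164, 245)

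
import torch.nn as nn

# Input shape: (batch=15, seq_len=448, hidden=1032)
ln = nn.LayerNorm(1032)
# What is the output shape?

Input shape: (15, 448, 1032)
Output shape: (15, 448, 1032)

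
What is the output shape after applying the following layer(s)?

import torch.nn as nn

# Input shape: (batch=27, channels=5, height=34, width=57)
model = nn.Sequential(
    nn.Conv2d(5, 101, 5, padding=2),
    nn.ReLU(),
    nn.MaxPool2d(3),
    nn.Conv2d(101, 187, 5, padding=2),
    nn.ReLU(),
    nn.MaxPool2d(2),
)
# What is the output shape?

Input shape: (27, 5, 34, 57)
  -> after first Conv2d: (27, 101, 34, 57)
  -> after first MaxPool2d: (27, 101, 11, 19)
  -> after second Conv2d: (27, 187, 11, 19)
Output shape: (27, 187, 5, 9)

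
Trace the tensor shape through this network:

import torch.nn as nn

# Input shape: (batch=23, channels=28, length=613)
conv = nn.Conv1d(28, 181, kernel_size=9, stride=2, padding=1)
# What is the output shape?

Input shape: (23, 28, 613)
Output shape: (23, 181, 304)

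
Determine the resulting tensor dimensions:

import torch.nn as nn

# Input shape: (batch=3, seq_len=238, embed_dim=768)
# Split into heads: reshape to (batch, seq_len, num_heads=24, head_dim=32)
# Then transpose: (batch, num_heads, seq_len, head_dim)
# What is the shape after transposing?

Input shape: (3, 238, 768)
  -> after reshape: (3, 238, 24, 32)
Output shape: (3, 24, 238, 32)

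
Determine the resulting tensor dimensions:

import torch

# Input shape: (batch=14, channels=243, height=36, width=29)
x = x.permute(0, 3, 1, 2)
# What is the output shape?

Input shape: (14, 243, 36, 29)
Output shape: (14, 29, 243, 36)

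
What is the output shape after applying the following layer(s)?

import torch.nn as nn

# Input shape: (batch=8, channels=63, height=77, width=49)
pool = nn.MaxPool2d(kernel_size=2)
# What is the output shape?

Input shape: (8, 63, 77, 49)
Output shape: (8, 63, 38, 24)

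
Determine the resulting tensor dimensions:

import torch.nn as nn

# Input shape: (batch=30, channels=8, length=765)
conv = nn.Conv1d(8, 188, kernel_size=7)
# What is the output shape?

Input shape: (30, 8, 765)
Output shape: (30, 188, 759)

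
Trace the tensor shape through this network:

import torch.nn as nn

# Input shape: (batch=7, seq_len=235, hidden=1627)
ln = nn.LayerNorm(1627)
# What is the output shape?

Input shape: (7, 235, 1627)
Output shape: (7, 235, 1627)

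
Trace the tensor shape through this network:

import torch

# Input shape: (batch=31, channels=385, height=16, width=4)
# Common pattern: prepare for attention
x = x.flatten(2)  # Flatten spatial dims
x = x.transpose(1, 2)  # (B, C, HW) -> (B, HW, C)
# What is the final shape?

Input shape: (31, 385, 16, 4)
  -> after flatten(2): (31, 385, 64)
Output shape: (31, 64, 385)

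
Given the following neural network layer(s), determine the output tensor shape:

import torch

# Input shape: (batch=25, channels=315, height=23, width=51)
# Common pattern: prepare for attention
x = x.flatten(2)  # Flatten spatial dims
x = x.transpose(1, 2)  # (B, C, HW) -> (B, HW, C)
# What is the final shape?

Input shape: (25, 315, 23, 51)
  -> after flatten(2): (25, 315, 1173)
Output shape: (25, 1173, 315)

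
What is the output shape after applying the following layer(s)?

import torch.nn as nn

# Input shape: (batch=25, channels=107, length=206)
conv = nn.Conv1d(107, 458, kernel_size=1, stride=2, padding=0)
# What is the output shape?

Input shape: (25, 107, 206)
Output shape: (25, 458, 103)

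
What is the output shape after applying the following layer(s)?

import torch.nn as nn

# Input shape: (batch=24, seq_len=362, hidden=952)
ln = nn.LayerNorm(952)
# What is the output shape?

Input shape: (24, 362, 952)
Output shape: (24, 362, 952)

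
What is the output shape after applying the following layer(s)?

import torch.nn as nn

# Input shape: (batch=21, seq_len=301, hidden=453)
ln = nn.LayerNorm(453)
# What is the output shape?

Input shape: (21, 301, 453)
Output shape: (21, 301, 453)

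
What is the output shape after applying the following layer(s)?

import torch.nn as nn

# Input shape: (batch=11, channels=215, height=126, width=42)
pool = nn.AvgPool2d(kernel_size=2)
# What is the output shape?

Input shape: (11, 215, 126, 42)
Output shape: (11, 215, 63, 21)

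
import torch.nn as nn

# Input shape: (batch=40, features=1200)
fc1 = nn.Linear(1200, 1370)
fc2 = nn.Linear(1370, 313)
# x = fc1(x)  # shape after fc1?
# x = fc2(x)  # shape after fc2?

Input shape: (40, 1200)
  -> after fc1: (40, 1370)
Output shape: (40, 313)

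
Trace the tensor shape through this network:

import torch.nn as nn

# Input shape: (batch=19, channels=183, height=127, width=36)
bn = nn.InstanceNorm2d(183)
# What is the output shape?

Input shape: (19, 183, 127, 36)
Output shape: (19, 183, 127, 36)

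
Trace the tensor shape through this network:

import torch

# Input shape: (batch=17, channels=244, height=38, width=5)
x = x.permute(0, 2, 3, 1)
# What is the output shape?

Input shape: (17, 244, 38, 5)
Output shape: (17, 38, 5, 244)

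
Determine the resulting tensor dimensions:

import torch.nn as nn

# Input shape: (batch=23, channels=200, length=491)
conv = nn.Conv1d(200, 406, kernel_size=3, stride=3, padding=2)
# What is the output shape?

Input shape: (23, 200, 491)
Output shape: (23, 406, 165)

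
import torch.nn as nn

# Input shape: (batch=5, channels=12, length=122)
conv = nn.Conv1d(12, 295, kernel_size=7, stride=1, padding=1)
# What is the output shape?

Input shape: (5, 12, 122)
Output shape: (5, 295, 118)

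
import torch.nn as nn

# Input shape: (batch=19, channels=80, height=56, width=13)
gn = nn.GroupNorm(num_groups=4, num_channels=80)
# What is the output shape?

Input shape: (19, 80, 56, 13)
Output shape: (19, 80, 56, 13)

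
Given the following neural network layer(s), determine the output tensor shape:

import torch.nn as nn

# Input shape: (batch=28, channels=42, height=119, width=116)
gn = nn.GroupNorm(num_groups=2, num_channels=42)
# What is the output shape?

Input shape: (28, 42, 119, 116)
Output shape: (28, 42, 119, 116)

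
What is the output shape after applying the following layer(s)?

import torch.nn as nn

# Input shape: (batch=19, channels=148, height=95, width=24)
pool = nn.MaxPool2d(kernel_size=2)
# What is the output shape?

Input shape: (19, 148, 95, 24)
Output shape: (19, 148, 47, 12)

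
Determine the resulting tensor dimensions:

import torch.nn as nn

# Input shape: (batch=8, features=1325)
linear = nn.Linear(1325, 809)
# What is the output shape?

Input shape: (8, 1325)
Output shape: (8, 809)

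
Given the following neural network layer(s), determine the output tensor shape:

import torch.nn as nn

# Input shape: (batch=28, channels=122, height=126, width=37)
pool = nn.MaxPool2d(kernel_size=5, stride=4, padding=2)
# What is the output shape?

Input shape: (28, 122, 126, 37)
Output shape: (28, 122, 32, 10)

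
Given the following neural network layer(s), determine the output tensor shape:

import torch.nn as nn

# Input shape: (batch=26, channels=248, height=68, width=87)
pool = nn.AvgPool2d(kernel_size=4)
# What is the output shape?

Input shape: (26, 248, 68, 87)
Output shape: (26, 248, 17, 21)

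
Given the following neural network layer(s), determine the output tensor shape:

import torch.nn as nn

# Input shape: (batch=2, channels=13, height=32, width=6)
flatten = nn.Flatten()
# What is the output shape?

Input shape: (2, 13, 32, 6)
Output shape: (2, 2496)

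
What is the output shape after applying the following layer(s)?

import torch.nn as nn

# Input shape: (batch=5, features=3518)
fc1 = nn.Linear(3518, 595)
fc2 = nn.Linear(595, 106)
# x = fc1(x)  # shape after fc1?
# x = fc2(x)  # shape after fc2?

Input shape: (5, 3518)
  -> after fc1: (5, 595)
Output shape: (5, 106)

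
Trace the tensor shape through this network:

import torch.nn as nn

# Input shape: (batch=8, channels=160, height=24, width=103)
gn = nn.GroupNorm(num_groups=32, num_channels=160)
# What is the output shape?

Input shape: (8, 160, 24, 103)
Output shape: (8, 160, 24, 103)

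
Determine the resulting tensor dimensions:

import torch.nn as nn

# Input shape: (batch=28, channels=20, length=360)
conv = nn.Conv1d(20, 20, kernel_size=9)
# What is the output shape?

Input shape: (28, 20, 360)
Output shape: (28, 20, 352)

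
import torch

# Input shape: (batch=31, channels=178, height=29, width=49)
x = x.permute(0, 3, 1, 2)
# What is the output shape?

Input shape: (31, 178, 29, 49)
Output shape: (31, 49, 178, 29)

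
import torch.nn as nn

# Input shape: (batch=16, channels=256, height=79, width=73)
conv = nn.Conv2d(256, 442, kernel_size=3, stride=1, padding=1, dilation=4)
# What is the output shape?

Input shape: (16, 256, 79, 73)
Output shape: (16, 442, 73, 67)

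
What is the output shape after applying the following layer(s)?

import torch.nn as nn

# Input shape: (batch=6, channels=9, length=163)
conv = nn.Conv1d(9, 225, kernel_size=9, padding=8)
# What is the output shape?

Input shape: (6, 9, 163)
Output shape: (6, 225, 171)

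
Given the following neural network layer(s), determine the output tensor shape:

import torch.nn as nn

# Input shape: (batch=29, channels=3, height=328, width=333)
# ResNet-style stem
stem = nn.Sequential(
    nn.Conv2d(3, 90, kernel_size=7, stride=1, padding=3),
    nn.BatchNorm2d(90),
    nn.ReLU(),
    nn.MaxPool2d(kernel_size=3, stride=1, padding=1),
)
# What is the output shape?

Input shape: (29, 3, 328, 333)
  -> after Conv2d 7x7 stride=1: (29, 90, 328, 333)
Output shape: (29, 90, 328, 333)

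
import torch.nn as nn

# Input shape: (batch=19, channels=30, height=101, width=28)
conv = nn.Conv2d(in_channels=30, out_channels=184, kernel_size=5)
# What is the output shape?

Input shape: (19, 30, 101, 28)
Output shape: (19, 184, 97, 24)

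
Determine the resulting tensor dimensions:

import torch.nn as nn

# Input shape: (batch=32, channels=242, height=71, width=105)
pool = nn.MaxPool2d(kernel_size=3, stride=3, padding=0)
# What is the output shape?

Input shape: (32, 242, 71, 105)
Output shape: (32, 242, 23, 35)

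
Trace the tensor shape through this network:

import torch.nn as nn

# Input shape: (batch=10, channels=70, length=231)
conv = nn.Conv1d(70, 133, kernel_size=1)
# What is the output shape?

Input shape: (10, 70, 231)
Output shape: (10, 133, 231)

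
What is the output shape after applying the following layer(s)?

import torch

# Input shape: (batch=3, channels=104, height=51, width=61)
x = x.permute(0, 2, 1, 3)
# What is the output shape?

Input shape: (3, 104, 51, 61)
Output shape: (3, 51, 104, 61)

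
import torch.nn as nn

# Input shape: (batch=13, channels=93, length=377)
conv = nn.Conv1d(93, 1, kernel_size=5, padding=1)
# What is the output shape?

Input shape: (13, 93, 377)
Output shape: (13, 1, 375)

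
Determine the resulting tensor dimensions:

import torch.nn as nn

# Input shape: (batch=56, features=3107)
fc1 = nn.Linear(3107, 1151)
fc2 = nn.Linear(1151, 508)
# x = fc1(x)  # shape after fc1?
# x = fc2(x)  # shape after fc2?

Input shape: (56, 3107)
  -> after fc1: (56, 1151)
Output shape: (56, 508)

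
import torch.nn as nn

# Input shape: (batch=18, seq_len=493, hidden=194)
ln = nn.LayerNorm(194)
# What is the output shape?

Input shape: (18, 493, 194)
Output shape: (18, 493, 194)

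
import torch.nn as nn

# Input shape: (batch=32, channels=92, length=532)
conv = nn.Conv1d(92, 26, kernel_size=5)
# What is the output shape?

Input shape: (32, 92, 532)
Output shape: (32, 26, 528)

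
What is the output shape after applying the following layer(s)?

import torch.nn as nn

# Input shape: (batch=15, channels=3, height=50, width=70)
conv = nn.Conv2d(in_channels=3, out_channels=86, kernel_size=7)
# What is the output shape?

Input shape: (15, 3, 50, 70)
Output shape: (15, 86, 44, 64)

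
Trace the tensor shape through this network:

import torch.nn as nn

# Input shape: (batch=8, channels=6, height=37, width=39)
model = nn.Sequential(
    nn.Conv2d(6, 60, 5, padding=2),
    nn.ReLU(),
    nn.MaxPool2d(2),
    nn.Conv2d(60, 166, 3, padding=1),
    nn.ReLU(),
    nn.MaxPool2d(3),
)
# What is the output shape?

Input shape: (8, 6, 37, 39)
  -> after first Conv2d: (8, 60, 37, 39)
  -> after first MaxPool2d: (8, 60, 18, 19)
  -> after second Conv2d: (8, 166, 18, 19)
Output shape: (8, 166, 6, 6)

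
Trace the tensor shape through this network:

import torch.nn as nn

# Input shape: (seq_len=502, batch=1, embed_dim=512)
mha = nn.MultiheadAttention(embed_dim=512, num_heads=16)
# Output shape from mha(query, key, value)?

Input shape: (502, 1, 512)
Output shape: (502, 1, 512)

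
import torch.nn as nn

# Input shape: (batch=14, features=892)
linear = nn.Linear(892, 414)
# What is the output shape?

Input shape: (14, 892)
Output shape: (14, 414)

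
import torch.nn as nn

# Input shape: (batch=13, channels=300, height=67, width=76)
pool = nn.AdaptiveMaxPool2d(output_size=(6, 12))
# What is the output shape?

Input shape: (13, 300, 67, 76)
Output shape: (13, 300, 6, 12)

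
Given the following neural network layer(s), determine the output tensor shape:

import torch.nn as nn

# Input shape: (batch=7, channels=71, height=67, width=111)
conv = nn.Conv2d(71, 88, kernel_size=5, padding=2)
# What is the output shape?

Input shape: (7, 71, 67, 111)
Output shape: (7, 88, 67, 111)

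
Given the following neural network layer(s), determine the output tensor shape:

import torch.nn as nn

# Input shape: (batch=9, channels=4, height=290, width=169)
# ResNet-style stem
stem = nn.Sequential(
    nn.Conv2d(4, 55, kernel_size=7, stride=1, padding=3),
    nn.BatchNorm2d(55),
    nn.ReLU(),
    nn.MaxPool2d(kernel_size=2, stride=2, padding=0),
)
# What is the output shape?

Input shape: (9, 4, 290, 169)
  -> after Conv2d 7x7 stride=1: (9, 55, 290, 169)
Output shape: (9, 55, 145, 84)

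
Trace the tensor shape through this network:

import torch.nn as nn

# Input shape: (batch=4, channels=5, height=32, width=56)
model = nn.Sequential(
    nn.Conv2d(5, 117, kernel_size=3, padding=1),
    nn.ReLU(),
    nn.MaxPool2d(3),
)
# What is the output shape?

Input shape: (4, 5, 32, 56)
  -> after Conv2d: (4, 117, 32, 56)
  -> after ReLU: (4, 117, 32, 56)
Output shape: (4, 117, 10, 18)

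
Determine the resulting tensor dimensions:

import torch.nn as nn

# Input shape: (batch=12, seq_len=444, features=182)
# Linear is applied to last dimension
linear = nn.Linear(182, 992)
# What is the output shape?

Input shape: (12, 444, 182)
Output shape: (12, 444, 992)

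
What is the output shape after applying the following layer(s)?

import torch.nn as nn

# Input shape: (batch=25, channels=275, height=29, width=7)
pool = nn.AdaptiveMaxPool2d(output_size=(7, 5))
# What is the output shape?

Input shape: (25, 275, 29, 7)
Output shape: (25, 275, 7, 5)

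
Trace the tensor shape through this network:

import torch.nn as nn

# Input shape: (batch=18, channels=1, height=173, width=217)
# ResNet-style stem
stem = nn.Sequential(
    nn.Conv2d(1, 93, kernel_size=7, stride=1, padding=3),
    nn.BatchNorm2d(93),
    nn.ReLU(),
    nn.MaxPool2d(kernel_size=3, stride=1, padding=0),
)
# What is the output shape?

Input shape: (18, 1, 173, 217)
  -> after Conv2d 7x7 stride=1: (18, 93, 173, 217)
Output shape: (18, 93, 171, 215)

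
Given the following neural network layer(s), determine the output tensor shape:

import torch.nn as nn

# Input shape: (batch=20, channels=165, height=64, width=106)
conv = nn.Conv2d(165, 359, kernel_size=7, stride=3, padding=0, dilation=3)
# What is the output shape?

Input shape: (20, 165, 64, 106)
Output shape: (20, 359, 16, 30)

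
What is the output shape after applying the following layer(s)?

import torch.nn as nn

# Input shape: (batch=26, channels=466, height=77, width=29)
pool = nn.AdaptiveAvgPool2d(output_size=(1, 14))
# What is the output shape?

Input shape: (26, 466, 77, 29)
Output shape: (26, 466, 1, 14)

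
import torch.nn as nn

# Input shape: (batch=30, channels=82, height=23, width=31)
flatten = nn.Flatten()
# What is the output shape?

Input shape: (30, 82, 23, 31)
Output shape: (30, 58466)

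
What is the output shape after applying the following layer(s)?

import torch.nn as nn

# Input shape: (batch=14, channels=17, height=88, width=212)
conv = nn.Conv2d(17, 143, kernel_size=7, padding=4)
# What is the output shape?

Input shape: (14, 17, 88, 212)
Output shape: (14, 143, 90, 214)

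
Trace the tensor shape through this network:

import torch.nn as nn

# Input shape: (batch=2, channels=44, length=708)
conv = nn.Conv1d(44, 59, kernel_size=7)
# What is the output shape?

Input shape: (2, 44, 708)
Output shape: (2, 59, 702)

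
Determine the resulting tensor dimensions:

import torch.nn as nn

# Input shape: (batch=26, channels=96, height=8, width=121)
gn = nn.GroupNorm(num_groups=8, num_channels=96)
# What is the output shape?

Input shape: (26, 96, 8, 121)
Output shape: (26, 96, 8, 121)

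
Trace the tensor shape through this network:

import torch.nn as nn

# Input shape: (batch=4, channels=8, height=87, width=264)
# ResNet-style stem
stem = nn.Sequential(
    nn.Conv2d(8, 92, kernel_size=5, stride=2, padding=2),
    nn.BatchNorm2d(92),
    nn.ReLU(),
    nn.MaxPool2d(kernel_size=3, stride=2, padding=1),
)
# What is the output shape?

Input shape: (4, 8, 87, 264)
  -> after Conv2d 5x5 stride=2: (4, 92, 44, 132)
Output shape: (4, 92, 22, 66)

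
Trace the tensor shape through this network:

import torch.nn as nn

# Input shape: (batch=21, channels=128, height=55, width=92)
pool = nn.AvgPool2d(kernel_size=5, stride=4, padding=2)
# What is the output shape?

Input shape: (21, 128, 55, 92)
Output shape: (21, 128, 14, 23)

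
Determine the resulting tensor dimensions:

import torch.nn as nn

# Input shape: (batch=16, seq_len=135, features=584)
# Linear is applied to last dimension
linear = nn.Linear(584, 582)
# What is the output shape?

Input shape: (16, 135, 584)
Output shape: (16, 135, 582)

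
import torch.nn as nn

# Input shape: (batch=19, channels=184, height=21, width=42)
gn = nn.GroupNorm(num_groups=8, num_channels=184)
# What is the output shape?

Input shape: (19, 184, 21, 42)
Output shape: (19, 184, 21, 42)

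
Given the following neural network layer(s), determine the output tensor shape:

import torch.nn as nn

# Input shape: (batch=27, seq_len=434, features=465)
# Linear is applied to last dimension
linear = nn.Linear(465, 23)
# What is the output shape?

Input shape: (27, 434, 465)
Output shape: (27, 434, 23)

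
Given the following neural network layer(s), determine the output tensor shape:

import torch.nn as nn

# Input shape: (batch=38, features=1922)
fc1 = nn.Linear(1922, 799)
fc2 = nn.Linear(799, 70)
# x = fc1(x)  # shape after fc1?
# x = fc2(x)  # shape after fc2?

Input shape: (38, 1922)
  -> after fc1: (38, 799)
Output shape: (38, 70)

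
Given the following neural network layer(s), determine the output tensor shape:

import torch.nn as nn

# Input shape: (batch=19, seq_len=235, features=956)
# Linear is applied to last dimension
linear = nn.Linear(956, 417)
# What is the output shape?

Input shape: (19, 235, 956)
Output shape: (19, 235, 417)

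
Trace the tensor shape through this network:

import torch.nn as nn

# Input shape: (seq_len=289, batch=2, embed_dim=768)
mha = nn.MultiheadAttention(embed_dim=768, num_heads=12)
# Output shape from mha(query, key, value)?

Input shape: (289, 2, 768)
Output shape: (289, 2, 768)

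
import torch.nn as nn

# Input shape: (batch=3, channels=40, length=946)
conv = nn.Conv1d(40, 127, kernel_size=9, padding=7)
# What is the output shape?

Input shape: (3, 40, 946)
Output shape: (3, 127, 952)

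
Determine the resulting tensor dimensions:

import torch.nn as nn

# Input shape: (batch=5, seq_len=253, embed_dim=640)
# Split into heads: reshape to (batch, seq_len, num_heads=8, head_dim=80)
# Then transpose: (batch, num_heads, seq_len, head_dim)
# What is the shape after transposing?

Input shape: (5, 253, 640)
  -> after reshape: (5, 253, 8, 80)
Output shape: (5, 8, 253, 80)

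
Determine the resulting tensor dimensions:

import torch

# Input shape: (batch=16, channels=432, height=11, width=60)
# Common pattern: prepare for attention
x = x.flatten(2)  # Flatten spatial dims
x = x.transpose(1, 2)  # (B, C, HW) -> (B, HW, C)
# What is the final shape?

Input shape: (16, 432, 11, 60)
  -> after flatten(2): (16, 432, 660)
Output shape: (16, 660, 432)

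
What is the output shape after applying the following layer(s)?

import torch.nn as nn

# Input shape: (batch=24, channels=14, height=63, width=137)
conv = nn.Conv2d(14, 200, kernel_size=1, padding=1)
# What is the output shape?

Input shape: (24, 14, 63, 137)
Output shape: (24, 200, 65, 139)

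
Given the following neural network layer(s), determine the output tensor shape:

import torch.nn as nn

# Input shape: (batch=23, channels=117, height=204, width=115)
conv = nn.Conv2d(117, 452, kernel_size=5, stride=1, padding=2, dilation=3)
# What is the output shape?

Input shape: (23, 117, 204, 115)
Output shape: (23, 452, 196, 107)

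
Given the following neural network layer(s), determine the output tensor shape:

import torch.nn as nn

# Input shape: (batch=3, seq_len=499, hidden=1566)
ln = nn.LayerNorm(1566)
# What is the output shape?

Input shape: (3, 499, 1566)
Output shape: (3, 499, 1566)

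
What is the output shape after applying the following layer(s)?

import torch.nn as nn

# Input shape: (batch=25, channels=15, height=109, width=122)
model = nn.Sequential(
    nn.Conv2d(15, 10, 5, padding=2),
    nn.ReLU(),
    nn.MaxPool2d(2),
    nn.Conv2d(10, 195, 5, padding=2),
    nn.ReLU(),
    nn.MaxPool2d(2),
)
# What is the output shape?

Input shape: (25, 15, 109, 122)
  -> after first Conv2d: (25, 10, 109, 122)
  -> after first MaxPool2d: (25, 10, 54, 61)
  -> after second Conv2d: (25, 195, 54, 61)
Output shape: (25, 195, 27, 30)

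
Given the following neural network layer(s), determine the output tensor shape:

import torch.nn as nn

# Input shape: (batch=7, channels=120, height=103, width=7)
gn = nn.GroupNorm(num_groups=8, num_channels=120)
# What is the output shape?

Input shape: (7, 120, 103, 7)
Output shape: (7, 120, 103, 7)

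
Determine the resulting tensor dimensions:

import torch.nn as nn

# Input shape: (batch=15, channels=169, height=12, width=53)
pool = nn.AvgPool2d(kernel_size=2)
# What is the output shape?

Input shape: (15, 169, 12, 53)
Output shape: (15, 169, 6, 26)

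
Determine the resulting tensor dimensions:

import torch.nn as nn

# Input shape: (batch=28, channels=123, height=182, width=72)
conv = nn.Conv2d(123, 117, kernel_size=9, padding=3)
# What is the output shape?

Input shape: (28, 123, 182, 72)
Output shape: (28, 117, 180, 70)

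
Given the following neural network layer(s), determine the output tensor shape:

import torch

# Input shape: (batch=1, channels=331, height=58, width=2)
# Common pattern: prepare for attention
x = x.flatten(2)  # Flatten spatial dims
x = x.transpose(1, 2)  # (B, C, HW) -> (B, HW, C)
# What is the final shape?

Input shape: (1, 331, 58, 2)
  -> after flatten(2): (1, 331, 116)
Output shape: (1, 116, 331)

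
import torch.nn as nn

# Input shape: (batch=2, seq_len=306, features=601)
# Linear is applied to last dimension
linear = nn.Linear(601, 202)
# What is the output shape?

Input shape: (2, 306, 601)
Output shape: (2, 306, 202)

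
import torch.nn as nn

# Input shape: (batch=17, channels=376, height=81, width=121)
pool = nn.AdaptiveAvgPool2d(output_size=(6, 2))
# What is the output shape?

Input shape: (17, 376, 81, 121)
Output shape: (17, 376, 6, 2)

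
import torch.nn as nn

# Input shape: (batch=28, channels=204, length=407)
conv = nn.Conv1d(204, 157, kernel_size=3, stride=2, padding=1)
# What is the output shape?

Input shape: (28, 204, 407)
Output shape: (28, 157, 204)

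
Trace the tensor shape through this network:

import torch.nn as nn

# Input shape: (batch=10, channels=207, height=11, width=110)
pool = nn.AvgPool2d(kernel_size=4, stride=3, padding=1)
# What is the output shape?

Input shape: (10, 207, 11, 110)
Output shape: (10, 207, 4, 37)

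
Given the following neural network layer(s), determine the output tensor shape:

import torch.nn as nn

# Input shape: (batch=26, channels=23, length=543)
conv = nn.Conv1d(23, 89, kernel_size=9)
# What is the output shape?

Input shape: (26, 23, 543)
Output shape: (26, 89, 535)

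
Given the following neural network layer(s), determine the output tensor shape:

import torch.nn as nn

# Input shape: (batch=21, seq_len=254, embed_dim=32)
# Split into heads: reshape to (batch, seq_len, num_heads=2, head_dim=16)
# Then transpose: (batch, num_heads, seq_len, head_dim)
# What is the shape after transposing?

Input shape: (21, 254, 32)
  -> after reshape: (21, 254, 2, 16)
Output shape: (21, 2, 254, 16)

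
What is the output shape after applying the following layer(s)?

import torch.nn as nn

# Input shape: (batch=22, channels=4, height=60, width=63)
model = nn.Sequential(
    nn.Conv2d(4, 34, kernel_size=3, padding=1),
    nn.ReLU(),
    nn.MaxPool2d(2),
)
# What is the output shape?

Input shape: (22, 4, 60, 63)
  -> after Conv2d: (22, 34, 60, 63)
  -> after ReLU: (22, 34, 60, 63)
Output shape: (22, 34, 30, 31)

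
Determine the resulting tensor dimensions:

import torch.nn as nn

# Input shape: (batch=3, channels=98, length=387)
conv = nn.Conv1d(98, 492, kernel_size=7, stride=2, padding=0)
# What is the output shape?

Input shape: (3, 98, 387)
Output shape: (3, 492, 191)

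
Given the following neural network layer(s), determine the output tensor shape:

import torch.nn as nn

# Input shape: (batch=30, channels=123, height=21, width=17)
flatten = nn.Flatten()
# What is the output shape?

Input shape: (30, 123, 21, 17)
Output shape: (30, 43911)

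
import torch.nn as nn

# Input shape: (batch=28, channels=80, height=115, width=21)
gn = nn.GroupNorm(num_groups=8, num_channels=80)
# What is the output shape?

Input shape: (28, 80, 115, 21)
Output shape: (28, 80, 115, 21)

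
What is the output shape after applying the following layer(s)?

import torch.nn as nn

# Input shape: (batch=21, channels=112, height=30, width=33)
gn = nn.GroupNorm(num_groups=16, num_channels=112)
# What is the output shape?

Input shape: (21, 112, 30, 33)
Output shape: (21, 112, 30, 33)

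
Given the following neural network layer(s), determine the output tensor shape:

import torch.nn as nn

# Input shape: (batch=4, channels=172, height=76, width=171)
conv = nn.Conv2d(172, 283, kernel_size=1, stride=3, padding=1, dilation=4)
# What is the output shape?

Input shape: (4, 172, 76, 171)
Output shape: (4, 283, 26, 58)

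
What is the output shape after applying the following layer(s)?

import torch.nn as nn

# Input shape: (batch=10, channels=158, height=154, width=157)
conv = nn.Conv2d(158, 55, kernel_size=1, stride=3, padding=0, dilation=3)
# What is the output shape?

Input shape: (10, 158, 154, 157)
Output shape: (10, 55, 52, 53)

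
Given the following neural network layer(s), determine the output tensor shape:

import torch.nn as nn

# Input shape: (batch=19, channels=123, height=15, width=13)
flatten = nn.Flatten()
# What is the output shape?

Input shape: (19, 123, 15, 13)
Output shape: (19, 23985)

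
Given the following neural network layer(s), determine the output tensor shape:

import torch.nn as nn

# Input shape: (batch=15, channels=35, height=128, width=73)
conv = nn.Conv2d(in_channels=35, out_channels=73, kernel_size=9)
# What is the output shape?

Input shape: (15, 35, 128, 73)
Output shape: (15, 73, 120, 65)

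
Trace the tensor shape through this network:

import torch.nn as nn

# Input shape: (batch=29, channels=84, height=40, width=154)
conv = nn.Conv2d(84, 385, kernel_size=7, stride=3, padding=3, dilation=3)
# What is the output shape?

Input shape: (29, 84, 40, 154)
Output shape: (29, 385, 10, 48)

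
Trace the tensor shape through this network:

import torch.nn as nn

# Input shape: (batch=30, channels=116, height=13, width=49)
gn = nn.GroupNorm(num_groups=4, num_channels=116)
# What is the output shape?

Input shape: (30, 116, 13, 49)
Output shape: (30, 116, 13, 49)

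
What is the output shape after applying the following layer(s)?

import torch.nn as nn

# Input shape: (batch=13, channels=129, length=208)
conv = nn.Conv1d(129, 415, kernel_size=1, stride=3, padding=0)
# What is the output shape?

Input shape: (13, 129, 208)
Output shape: (13, 415, 70)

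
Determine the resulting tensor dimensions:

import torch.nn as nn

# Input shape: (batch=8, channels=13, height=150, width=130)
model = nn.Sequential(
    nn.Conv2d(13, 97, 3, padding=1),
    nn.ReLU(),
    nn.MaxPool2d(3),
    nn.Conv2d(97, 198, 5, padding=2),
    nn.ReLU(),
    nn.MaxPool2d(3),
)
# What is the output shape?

Input shape: (8, 13, 150, 130)
  -> after first Conv2d: (8, 97, 150, 130)
  -> after first MaxPool2d: (8, 97, 50, 43)
  -> after second Conv2d: (8, 198, 50, 43)
Output shape: (8, 198, 16, 14)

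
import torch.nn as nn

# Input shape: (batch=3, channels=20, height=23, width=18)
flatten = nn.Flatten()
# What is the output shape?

Input shape: (3, 20, 23, 18)
Output shape: (3, 8280)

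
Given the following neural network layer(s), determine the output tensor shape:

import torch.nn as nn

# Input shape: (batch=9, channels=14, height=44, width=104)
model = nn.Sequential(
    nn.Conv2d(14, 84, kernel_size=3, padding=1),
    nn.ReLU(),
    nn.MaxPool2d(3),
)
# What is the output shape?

Input shape: (9, 14, 44, 104)
  -> after Conv2d: (9, 84, 44, 104)
  -> after ReLU: (9, 84, 44, 104)
Output shape: (9, 84, 14, 34)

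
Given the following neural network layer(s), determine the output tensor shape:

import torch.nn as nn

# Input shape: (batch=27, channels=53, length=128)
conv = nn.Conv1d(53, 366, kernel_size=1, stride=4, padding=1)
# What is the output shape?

Input shape: (27, 53, 128)
Output shape: (27, 366, 33)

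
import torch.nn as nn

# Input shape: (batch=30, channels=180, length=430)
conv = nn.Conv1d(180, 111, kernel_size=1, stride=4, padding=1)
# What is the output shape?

Input shape: (30, 180, 430)
Output shape: (30, 111, 108)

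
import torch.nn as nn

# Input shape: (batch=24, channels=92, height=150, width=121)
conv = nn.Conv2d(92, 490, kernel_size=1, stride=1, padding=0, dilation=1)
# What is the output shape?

Input shape: (24, 92, 150, 121)
Output shape: (24, 490, 150, 121)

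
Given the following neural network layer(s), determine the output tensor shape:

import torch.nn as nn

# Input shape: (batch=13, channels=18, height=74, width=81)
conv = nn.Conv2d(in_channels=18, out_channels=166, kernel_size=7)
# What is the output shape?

Input shape: (13, 18, 74, 81)
Output shape: (13, 166, 68, 75)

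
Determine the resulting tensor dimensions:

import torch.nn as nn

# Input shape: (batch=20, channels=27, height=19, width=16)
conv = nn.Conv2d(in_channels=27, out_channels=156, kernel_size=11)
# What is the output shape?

Input shape: (20, 27, 19, 16)
Output shape: (20, 156, 9, 6)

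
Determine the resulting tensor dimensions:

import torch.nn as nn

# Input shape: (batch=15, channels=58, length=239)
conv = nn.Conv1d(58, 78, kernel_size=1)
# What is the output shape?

Input shape: (15, 58, 239)
Output shape: (15, 78, 239)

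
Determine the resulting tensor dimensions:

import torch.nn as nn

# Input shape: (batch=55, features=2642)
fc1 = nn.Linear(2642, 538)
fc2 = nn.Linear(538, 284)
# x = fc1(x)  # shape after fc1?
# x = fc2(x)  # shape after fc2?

Input shape: (55, 2642)
  -> after fc1: (55, 538)
Output shape: (55, 284)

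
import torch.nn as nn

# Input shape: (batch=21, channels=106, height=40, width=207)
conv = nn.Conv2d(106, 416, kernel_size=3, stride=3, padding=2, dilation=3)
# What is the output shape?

Input shape: (21, 106, 40, 207)
Output shape: (21, 416, 13, 69)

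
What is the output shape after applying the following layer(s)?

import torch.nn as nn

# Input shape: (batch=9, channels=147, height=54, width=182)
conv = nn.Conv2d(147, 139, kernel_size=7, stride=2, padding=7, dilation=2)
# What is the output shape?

Input shape: (9, 147, 54, 182)
Output shape: (9, 139, 28, 92)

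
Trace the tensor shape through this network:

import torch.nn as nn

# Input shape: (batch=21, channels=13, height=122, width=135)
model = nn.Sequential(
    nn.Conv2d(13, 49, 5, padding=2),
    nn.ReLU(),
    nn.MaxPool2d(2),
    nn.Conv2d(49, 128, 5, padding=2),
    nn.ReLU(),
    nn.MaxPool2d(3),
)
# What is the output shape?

Input shape: (21, 13, 122, 135)
  -> after first Conv2d: (21, 49, 122, 135)
  -> after first MaxPool2d: (21, 49, 61, 67)
  -> after second Conv2d: (21, 128, 61, 67)
Output shape: (21, 128, 20, 22)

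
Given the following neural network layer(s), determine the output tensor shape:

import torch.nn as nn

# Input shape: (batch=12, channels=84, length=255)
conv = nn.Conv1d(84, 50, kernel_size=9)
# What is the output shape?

Input shape: (12, 84, 255)
Output shape: (12, 50, 247)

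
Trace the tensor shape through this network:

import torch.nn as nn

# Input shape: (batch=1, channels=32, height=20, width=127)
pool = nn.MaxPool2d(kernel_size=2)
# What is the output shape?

Input shape: (1, 32, 20, 127)
Output shape: (1, 32, 10, 63)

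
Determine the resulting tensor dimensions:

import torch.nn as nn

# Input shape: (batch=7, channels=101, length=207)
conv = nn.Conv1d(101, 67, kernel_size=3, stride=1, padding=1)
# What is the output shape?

Input shape: (7, 101, 207)
Output shape: (7, 67, 207)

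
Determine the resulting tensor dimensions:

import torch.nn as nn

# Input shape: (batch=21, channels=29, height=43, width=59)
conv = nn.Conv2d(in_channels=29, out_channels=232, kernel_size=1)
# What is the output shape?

Input shape: (21, 29, 43, 59)
Output shape: (21, 232, 43, 59)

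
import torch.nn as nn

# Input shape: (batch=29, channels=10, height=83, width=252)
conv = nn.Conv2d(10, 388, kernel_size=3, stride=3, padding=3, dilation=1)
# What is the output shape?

Input shape: (29, 10, 83, 252)
Output shape: (29, 388, 29, 86)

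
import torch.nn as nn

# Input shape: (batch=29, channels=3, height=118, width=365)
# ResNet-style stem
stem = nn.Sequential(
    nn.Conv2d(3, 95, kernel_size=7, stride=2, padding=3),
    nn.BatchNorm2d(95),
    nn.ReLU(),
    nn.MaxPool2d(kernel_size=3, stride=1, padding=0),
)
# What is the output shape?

Input shape: (29, 3, 118, 365)
  -> after Conv2d 7x7 stride=2: (29, 95, 59, 183)
Output shape: (29, 95, 57, 181)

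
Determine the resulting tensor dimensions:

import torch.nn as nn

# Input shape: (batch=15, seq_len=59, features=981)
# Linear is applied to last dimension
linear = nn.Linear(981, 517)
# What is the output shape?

Input shape: (15, 59, 981)
Output shape: (15, 59, 517)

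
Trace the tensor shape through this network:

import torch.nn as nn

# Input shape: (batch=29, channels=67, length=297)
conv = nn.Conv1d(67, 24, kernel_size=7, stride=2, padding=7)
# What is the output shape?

Input shape: (29, 67, 297)
Output shape: (29, 24, 153)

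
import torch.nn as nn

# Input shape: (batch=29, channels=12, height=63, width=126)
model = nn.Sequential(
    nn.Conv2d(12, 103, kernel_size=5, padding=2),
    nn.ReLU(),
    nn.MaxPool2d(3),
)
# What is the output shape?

Input shape: (29, 12, 63, 126)
  -> after Conv2d: (29, 103, 63, 126)
  -> after ReLU: (29, 103, 63, 126)
Output shape: (29, 103, 21, 42)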